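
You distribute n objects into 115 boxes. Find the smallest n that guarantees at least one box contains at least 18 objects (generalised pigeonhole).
n = (18 − 1)·115 + 1 = 1956

By the generalised pigeonhole principle, to guarantee some box contains ≥ r objects we need more than (r − 1) · k objects total. Threshold: n = (r − 1) · k + 1. With r = 18 and k = 115: n = 17 · 115 + 1 = 1955 + 1 = 1956. For n = 1955 = 17 · 115, we can put exactly 17 objects in every box, avoiding 18 in any single one — so 1956 is tight.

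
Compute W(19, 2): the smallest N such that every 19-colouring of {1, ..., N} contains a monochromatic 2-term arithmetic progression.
W(19, 2) = 19 + 1 = 20

A 2-term AP is any pair of integers, so a monochromatic 2-AP exists iff some colour is used at least twice. With 19 colours, the colouring i ↦ i on {1, ..., 19} uses each colour once, avoiding any monochromatic pair, so W(19, 2) > 19. For {1, ..., 20}, pigeonhole forces two integers of the same colour, which form a monochromatic 2-AP. Hence W(19, 2) = 20.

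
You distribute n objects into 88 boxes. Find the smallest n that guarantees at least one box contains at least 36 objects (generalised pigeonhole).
n = (36 − 1)·88 + 1 = 3081

By the generalised pigeonhole principle, to guarantee some box contains ≥ r objects we need more than (r − 1) · k objects total. Threshold: n = (r − 1) · k + 1. With r = 36 and k = 88: n = 35 · 88 + 1 = 3080 + 1 = 3081. For n = 3080 = 35 · 88, we can put exactly 35 objects in every box, avoiding 36 in any single one — so 3081 is tight.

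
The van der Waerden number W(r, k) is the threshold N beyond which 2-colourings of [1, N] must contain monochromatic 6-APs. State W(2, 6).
W(2, 6) = 1132

W(2, 6) = 1132. The lower bound W(2, 6) > 1131 comes from an explicit good 2-colouring of [1, 1131]; the upper bound W(2, 6) ≤ 1132 was verified by exhaustive search over 2-colourings of [1, 1132].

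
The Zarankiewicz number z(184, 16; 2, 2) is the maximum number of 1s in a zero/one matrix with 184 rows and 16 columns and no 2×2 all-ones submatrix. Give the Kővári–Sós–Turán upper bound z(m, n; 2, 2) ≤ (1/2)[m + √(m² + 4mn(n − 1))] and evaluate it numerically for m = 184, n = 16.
z(184, 16; 2, 2) ≤ (1/2)[184 + √(184² + 4·184·16·15)] = (1/2)[184 + √210496] = 321.3992

Kővári–Sós–Turán: let r_1, ..., r_184 be the row sums and z = Σ r_i the total number of 1s. Each pair of columns can share at most one row with both entries 1 (else a 2×2 all-ones block appears), so Σ_i C(r_i, 2) ≤ C(16, 2) = 120. By convexity Σ_i C(r_i, 2) ≥ 184·C(z/184, 2) = z(z − 184)/(2·184), giving z² − 184z − 184·16·15 ≤ 0 and hence z ≤ (1/2)[184 + √(33856 + 4·44160)] = (1/2)[184 + √210496] ≈ (1/2)(184 + 458.7984) = 321.3992.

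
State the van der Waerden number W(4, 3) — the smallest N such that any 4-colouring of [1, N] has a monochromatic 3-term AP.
W(4, 3) = 76

W(4, 3) = 76. The lower bound W(4, 3) > 75 comes from an explicit good 4-colouring of [1, 75]; the upper bound W(4, 3) ≤ 76 was verified by exhaustive search over 4-colourings of [1, 76].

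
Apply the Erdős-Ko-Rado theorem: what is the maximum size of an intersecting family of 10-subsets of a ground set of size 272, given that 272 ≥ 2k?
max |F| = C(271, 9) = 18995710556429805

Erdős-Ko-Rado (1961): when n ≥ 2k, max |F| = C(n−1, k−1). The bound is attained by the star {A : i ∈ A} for any fixed i ∈ [n]. Here C(272−1, 10−1) = C(271, 9) = 18995710556429805.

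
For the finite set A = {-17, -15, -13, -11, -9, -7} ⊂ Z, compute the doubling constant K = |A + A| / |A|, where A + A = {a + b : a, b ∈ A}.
K = |A + A| / |A| = 11/6

Enumerate A + A = {a + b : a, b ∈ A}. With |A| = 6, there are |A|^2 = 36 ordered sum pairs; collecting distinct values, A + A = {-34, -32, -30, -28, -26, -24, -22, -20, -18, -16, -14}, so |A + A| = 11. Thus K = 11/6. Here |A + A| = 2|A| − 1 = 11, the minimum possible — so K = 11/6 is minimal, which holds iff A is an arithmetic progression.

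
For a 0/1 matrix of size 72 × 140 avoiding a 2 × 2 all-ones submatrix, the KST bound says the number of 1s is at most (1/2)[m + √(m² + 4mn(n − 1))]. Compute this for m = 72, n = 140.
z(72, 140; 2, 2) ≤ (1/2)[72 + √(72² + 4·72·140·139)] = (1/2)[72 + √5609664] = 1220.2365

Kővári–Sós–Turán: let r_1, ..., r_72 be the row sums and z = Σ r_i the total number of 1s. Each pair of columns can share at most one row with both entries 1 (else a 2×2 all-ones block appears), so Σ_i C(r_i, 2) ≤ C(140, 2) = 9730. By convexity Σ_i C(r_i, 2) ≥ 72·C(z/72, 2) = z(z − 72)/(2·72), giving z² − 72z − 72·140·139 ≤ 0 and hence z ≤ (1/2)[72 + √(5184 + 4·1401120)] = (1/2)[72 + √5609664] ≈ (1/2)(72 + 2368.4729) = 1220.2365.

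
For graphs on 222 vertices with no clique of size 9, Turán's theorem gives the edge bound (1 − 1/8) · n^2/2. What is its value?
Turán density bound = (7/8) · 222^2/2 = 86247/4 ≈ 21561.75

Turán's theorem: ex(n, K_{r+1}) is achieved by the complete r-partite Turán graph T(n, r) with parts as balanced as possible, and is at most (1 − 1/r) · n^2/2. For r = 8, n = 222: the density bound is (7/8) · 49284/2 = 86247/4 ≈ 21561.75. The integer-valued extremum is e(T(222, 8)) = 21561, which is strictly less than the density bound 86247/4 since 8 ∤ 222 (the parts of T(222, 8) cannot all be equal).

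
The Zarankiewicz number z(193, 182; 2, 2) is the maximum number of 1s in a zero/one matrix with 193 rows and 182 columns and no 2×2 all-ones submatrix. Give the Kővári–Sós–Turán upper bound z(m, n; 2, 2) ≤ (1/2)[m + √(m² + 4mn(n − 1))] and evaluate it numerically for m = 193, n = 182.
z(193, 182; 2, 2) ≤ (1/2)[193 + √(193² + 4·193·182·181)] = (1/2)[193 + √25468473] = 2619.8149

Kővári–Sós–Turán: let r_1, ..., r_193 be the row sums and z = Σ r_i the total number of 1s. Each pair of columns can share at most one row with both entries 1 (else a 2×2 all-ones block appears), so Σ_i C(r_i, 2) ≤ C(182, 2) = 16471. By convexity Σ_i C(r_i, 2) ≥ 193·C(z/193, 2) = z(z − 193)/(2·193), giving z² − 193z − 193·182·181 ≤ 0 and hence z ≤ (1/2)[193 + √(37249 + 4·6357806)] = (1/2)[193 + √25468473] ≈ (1/2)(193 + 5046.6299) = 2619.8149.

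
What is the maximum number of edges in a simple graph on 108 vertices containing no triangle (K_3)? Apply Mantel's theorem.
ex(108, K_3) = ⌊108^2/4⌋ = 2916

Mantel (1907): a triangle-free graph on n vertices has at most ⌊n^2/4⌋ edges, with equality for the complete bipartite graph K_{⌊n/2⌋, ⌈n/2⌉}. For n = 108: ⌊108^2/4⌋ = ⌊11664/4⌋ = 2916. The extremal graph is K_{54, 54}, which has 54·54 = 2916 edges.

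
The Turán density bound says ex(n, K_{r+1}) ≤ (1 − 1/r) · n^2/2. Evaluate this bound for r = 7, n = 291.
Turán density bound = (6/7) · 291^2/2 = 254043/7 ≈ 36291.8571

Turán's theorem: ex(n, K_{r+1}) is achieved by the complete r-partite Turán graph T(n, r) with parts as balanced as possible, and is at most (1 − 1/r) · n^2/2. For r = 7, n = 291: the density bound is (6/7) · 84681/2 = 254043/7 ≈ 36291.8571. The integer-valued extremum is e(T(291, 7)) = 36291, which is strictly less than the density bound 254043/7 since 7 ∤ 291 (the parts of T(291, 7) cannot all be equal).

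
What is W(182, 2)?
W(182, 2) = 182 + 1 = 183

A 2-term AP is any pair of integers, so a monochromatic 2-AP exists iff some colour is used at least twice. With 182 colours, the colouring i ↦ i on {1, ..., 182} uses each colour once, avoiding any monochromatic pair, so W(182, 2) > 182. For {1, ..., 183}, pigeonhole forces two integers of the same colour, which form a monochromatic 2-AP. Hence W(182, 2) = 183.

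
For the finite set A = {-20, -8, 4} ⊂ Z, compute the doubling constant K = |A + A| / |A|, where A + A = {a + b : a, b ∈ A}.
K = |A + A| / |A| = 5/3

Enumerate A + A = {a + b : a, b ∈ A}. With |A| = 3, there are |A|^2 = 9 ordered sum pairs; collecting distinct values, A + A = {-40, -28, -16, -4, 8}, so |A + A| = 5. Thus K = 5/3. Here |A + A| = 2|A| − 1 = 5, the minimum possible — so K = 5/3 is minimal, which holds iff A is an arithmetic progression.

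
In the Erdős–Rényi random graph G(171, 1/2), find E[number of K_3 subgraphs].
E[# K_3] = C(171, 3) · (1/2)^C(3, 2) = 818805 / 2^3 = 102350.625

For each 3-subset S of vertices (there are C(171, 3) = 818805 such S), let X_S = 1 if S induces a K_3 (all C(3, 2) = 3 edges present). Then P(X_S = 1) = (1/2)^3 = 1/8. By linearity of expectation, E[# K_3] = C(171, 3) · (1/2)^3 = 818805 / 8 = 102350.625.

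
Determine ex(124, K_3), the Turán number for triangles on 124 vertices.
ex(124, K_3) = ⌊124^2/4⌋ = 3844

Mantel (1907): a triangle-free graph on n vertices has at most ⌊n^2/4⌋ edges, with equality for the complete bipartite graph K_{⌊n/2⌋, ⌈n/2⌉}. For n = 124: ⌊124^2/4⌋ = ⌊15376/4⌋ = 3844. The extremal graph is K_{62, 62}, which has 62·62 = 3844 edges.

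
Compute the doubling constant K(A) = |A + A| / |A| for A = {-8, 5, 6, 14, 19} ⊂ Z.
K = |A + A| / |A| = 14/5

Enumerate A + A = {a + b : a, b ∈ A}. With |A| = 5, there are |A|^2 = 25 ordered sum pairs; collecting distinct values, A + A = {-16, -3, -2, 6, 10, 11, 12, 19, 20, 24, 25, 28, 33, 38}, so |A + A| = 14. Thus K = 14/5. For comparison, the minimum possible |A + A| over all 5-element sets is 2·5 − 1 = 9 (so min K = 9/5), attained only by arithmetic progressions.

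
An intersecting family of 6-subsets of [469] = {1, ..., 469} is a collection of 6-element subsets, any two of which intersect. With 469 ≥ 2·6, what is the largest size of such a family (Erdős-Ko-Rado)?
max |F| = C(468, 5) = 183121078608

Erdős-Ko-Rado (1961): when n ≥ 2k, max |F| = C(n−1, k−1). The bound is attained by the star {A : i ∈ A} for any fixed i ∈ [n]. Here C(469−1, 6−1) = C(468, 5) = 183121078608.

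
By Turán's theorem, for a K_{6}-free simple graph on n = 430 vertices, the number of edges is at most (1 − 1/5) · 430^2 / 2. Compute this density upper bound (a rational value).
Turán density bound = (4/5) · 430^2/2 = 73960

Turán's theorem: ex(n, K_{r+1}) is achieved by the complete r-partite Turán graph T(n, r) with parts as balanced as possible, and is at most (1 − 1/r) · n^2/2. For r = 5, n = 430: the density bound is (4/5) · 184900/2 = 73960. Since 5 ∣ 430, the Turán graph T(430, 5) has parts of equal size 86, and its edge count e(T(430, 5)) = 73960 attains the density bound exactly.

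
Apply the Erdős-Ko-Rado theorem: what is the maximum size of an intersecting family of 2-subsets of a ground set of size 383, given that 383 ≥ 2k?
max |F| = C(382, 1) = 382

The Erdős-Ko-Rado theorem states: for n ≥ 2k, an intersecting family of k-subsets of an n-element set has size at most C(n − 1, k − 1), with equality for 'star' families {A ⊆ [n] : |A| = k, i ∈ A} (fix an element i). For n = 383, k = 2: C(382, 1) = 382.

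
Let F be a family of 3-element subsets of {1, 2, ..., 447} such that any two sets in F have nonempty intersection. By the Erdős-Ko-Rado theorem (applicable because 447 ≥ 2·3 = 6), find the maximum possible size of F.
max |F| = C(446, 2) = 99235

Erdős-Ko-Rado (1961): when n ≥ 2k, max |F| = C(n−1, k−1). The bound is attained by the star {A : i ∈ A} for any fixed i ∈ [n]. Here C(447−1, 3−1) = C(446, 2) = 99235.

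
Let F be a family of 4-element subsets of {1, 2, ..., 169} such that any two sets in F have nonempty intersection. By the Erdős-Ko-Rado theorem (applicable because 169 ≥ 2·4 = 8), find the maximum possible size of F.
max |F| = C(168, 3) = 776216

Erdős-Ko-Rado (1961): when n ≥ 2k, max |F| = C(n−1, k−1). The bound is attained by the star {A : i ∈ A} for any fixed i ∈ [n]. Here C(169−1, 4−1) = C(168, 3) = 776216.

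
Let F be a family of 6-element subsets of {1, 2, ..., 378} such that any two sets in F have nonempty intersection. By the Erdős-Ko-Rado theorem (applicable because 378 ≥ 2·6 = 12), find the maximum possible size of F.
max |F| = C(377, 5) = 61795898450

Erdős-Ko-Rado (1961): when n ≥ 2k, max |F| = C(n−1, k−1). The bound is attained by the star {A : i ∈ A} for any fixed i ∈ [n]. Here C(378−1, 6−1) = C(377, 5) = 61795898450.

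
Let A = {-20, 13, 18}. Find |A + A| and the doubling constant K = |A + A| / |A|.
K = |A + A| / |A| = 6/3 = 2

Enumerate A + A = {a + b : a, b ∈ A}. With |A| = 3, there are |A|^2 = 9 ordered sum pairs; collecting distinct values, A + A = {-40, -7, -2, 26, 31, 36}, so |A + A| = 6. Thus K = 6/3 = 2. For comparison, the minimum possible |A + A| over all 3-element sets is 2·3 − 1 = 5 (so min K = 5/3), attained only by arithmetic progressions.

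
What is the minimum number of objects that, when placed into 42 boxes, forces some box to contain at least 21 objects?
n = (21 − 1)·42 + 1 = 841

By the generalised pigeonhole principle, to guarantee some box contains ≥ r objects we need more than (r − 1) · k objects total. Threshold: n = (r − 1) · k + 1. With r = 21 and k = 42: n = 20 · 42 + 1 = 840 + 1 = 841. For n = 840 = 20 · 42, we can put exactly 20 objects in every box, avoiding 21 in any single one — so 841 is tight.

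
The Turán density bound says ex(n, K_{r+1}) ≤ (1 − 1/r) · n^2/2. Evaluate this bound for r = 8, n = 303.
Turán density bound = (7/8) · 303^2/2 = 642663/16 ≈ 40166.4375

Turán's theorem: ex(n, K_{r+1}) is achieved by the complete r-partite Turán graph T(n, r) with parts as balanced as possible, and is at most (1 − 1/r) · n^2/2. For r = 8, n = 303: the density bound is (7/8) · 91809/2 = 642663/16 ≈ 40166.4375. The integer-valued extremum is e(T(303, 8)) = 40166, which is strictly less than the density bound 642663/16 since 8 ∤ 303 (the parts of T(303, 8) cannot all be equal).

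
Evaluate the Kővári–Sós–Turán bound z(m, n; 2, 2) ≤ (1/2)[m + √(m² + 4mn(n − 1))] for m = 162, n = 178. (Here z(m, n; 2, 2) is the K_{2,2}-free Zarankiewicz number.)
z(162, 178; 2, 2) ≤ (1/2)[162 + √(162² + 4·162·178·177)] = (1/2)[162 + √20442132] = 2341.6488

Kővári–Sós–Turán: let r_1, ..., r_162 be the row sums and z = Σ r_i the total number of 1s. Each pair of columns can share at most one row with both entries 1 (else a 2×2 all-ones block appears), so Σ_i C(r_i, 2) ≤ C(178, 2) = 15753. By convexity Σ_i C(r_i, 2) ≥ 162·C(z/162, 2) = z(z − 162)/(2·162), giving z² − 162z − 162·178·177 ≤ 0 and hence z ≤ (1/2)[162 + √(26244 + 4·5103972)] = (1/2)[162 + √20442132] ≈ (1/2)(162 + 4521.2976) = 2341.6488.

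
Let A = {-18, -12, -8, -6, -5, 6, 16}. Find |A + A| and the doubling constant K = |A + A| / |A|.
K = |A + A| / |A| = 25/7

Enumerate A + A = {a + b : a, b ∈ A}. With |A| = 7, there are |A|^2 = 49 ordered sum pairs; collecting distinct values, A + A = {-36, -30, -26, -24, -23, -20, -18, -17, -16, -14, -13, -12, -11, -10, -6, -2, 0, 1, 4, 8, 10, 11, 12, 22, 32}, so |A + A| = 25. Thus K = 25/7. For comparison, the minimum possible |A + A| over all 7-element sets is 2·7 − 1 = 13 (so min K = 13/7), attained only by arithmetic progressions.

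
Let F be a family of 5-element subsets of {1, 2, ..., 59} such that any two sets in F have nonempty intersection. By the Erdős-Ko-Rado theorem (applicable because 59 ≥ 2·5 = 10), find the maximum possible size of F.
max |F| = C(58, 4) = 424270

Erdős-Ko-Rado (1961): when n ≥ 2k, max |F| = C(n−1, k−1). The bound is attained by the star {A : i ∈ A} for any fixed i ∈ [n]. Here C(59−1, 5−1) = C(58, 4) = 424270.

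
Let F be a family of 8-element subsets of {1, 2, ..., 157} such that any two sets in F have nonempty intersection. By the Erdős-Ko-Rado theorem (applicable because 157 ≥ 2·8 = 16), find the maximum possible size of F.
max |F| = C(156, 7) = 389179276200

Erdős-Ko-Rado (1961): when n ≥ 2k, max |F| = C(n−1, k−1). The bound is attained by the star {A : i ∈ A} for any fixed i ∈ [n]. Here C(157−1, 8−1) = C(156, 7) = 389179276200.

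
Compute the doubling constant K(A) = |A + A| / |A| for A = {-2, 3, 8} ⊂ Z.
K = |A + A| / |A| = 5/3

Enumerate A + A = {a + b : a, b ∈ A}. With |A| = 3, there are |A|^2 = 9 ordered sum pairs; collecting distinct values, A + A = {-4, 1, 6, 11, 16}, so |A + A| = 5. Thus K = 5/3. Here |A + A| = 2|A| − 1 = 5, the minimum possible — so K = 5/3 is minimal, which holds iff A is an arithmetic progression.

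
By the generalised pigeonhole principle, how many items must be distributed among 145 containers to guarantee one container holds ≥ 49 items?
n = (49 − 1)·145 + 1 = 6961

By the generalised pigeonhole principle, to guarantee some box contains ≥ r objects we need more than (r − 1) · k objects total. Threshold: n = (r − 1) · k + 1. With r = 49 and k = 145: n = 48 · 145 + 1 = 6960 + 1 = 6961. For n = 6960 = 48 · 145, we can put exactly 48 objects in every box, avoiding 49 in any single one — so 6961 is tight.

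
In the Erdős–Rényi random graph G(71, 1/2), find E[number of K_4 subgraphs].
E[# K_4] = C(71, 4) · (1/2)^C(4, 2) = 971635 / 2^6 = 15181.796875

For each 4-subset S of vertices (there are C(71, 4) = 971635 such S), let X_S = 1 if S induces a K_4 (all C(4, 2) = 6 edges present). Then P(X_S = 1) = (1/2)^6 = 1/64. By linearity of expectation, E[# K_4] = C(71, 4) · (1/2)^6 = 971635 / 64 = 15181.796875.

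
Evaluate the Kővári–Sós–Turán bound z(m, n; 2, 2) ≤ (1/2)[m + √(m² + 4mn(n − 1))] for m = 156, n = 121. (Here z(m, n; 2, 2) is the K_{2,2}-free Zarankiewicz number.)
z(156, 121; 2, 2) ≤ (1/2)[156 + √(156² + 4·156·121·120)] = (1/2)[156 + √9084816] = 1585.0514

Kővári–Sós–Turán: let r_1, ..., r_156 be the row sums and z = Σ r_i the total number of 1s. Each pair of columns can share at most one row with both entries 1 (else a 2×2 all-ones block appears), so Σ_i C(r_i, 2) ≤ C(121, 2) = 7260. By convexity Σ_i C(r_i, 2) ≥ 156·C(z/156, 2) = z(z − 156)/(2·156), giving z² − 156z − 156·121·120 ≤ 0 and hence z ≤ (1/2)[156 + √(24336 + 4·2265120)] = (1/2)[156 + √9084816] ≈ (1/2)(156 + 3014.1029) = 1585.0514.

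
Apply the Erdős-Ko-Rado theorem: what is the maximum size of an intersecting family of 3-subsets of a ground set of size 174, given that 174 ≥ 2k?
max |F| = C(173, 2) = 14878

The Erdős-Ko-Rado theorem states: for n ≥ 2k, an intersecting family of k-subsets of an n-element set has size at most C(n − 1, k − 1), with equality for 'star' families {A ⊆ [n] : |A| = k, i ∈ A} (fix an element i). For n = 174, k = 3: C(173, 2) = 14878.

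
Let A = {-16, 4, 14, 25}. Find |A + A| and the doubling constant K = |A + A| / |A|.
K = |A + A| / |A| = 10/4 = 5/2

Enumerate A + A = {a + b : a, b ∈ A}. With |A| = 4, there are |A|^2 = 16 ordered sum pairs; collecting distinct values, A + A = {-32, -12, -2, 8, 9, 18, 28, 29, 39, 50}, so |A + A| = 10. Thus K = 10/4 = 5/2. For comparison, the minimum possible |A + A| over all 4-element sets is 2·4 − 1 = 7 (so min K = 7/4), attained only by arithmetic progressions.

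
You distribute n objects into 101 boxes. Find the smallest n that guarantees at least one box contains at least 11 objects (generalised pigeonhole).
n = (11 − 1)·101 + 1 = 1011

By the generalised pigeonhole principle, to guarantee some box contains ≥ r objects we need more than (r − 1) · k objects total. Threshold: n = (r − 1) · k + 1. With r = 11 and k = 101: n = 10 · 101 + 1 = 1010 + 1 = 1011. For n = 1010 = 10 · 101, we can put exactly 10 objects in every box, avoiding 11 in any single one — so 1011 is tight.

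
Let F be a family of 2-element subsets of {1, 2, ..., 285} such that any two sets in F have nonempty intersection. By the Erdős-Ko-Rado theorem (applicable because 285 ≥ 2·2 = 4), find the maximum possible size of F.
max |F| = C(284, 1) = 284

Erdős-Ko-Rado (1961): when n ≥ 2k, max |F| = C(n−1, k−1). The bound is attained by the star {A : i ∈ A} for any fixed i ∈ [n]. Here C(285−1, 2−1) = C(284, 1) = 284.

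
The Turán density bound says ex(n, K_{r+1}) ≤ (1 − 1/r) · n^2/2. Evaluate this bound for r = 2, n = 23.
Turán density bound = (1/2) · 23^2/2 = 529/4 ≈ 132.25

Turán's theorem: ex(n, K_{r+1}) is achieved by the complete r-partite Turán graph T(n, r) with parts as balanced as possible, and is at most (1 − 1/r) · n^2/2. For r = 2, n = 23: the density bound is (1/2) · 529/2 = 529/4 ≈ 132.25. The integer-valued extremum is e(T(23, 2)) = 132, which is strictly less than the density bound 529/4 since 2 ∤ 23 (the parts of T(23, 2) cannot all be equal).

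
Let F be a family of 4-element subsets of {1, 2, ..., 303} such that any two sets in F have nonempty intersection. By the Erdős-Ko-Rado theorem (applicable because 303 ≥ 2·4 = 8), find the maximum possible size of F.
max |F| = C(302, 3) = 4545100

The Erdős-Ko-Rado theorem states: for n ≥ 2k, an intersecting family of k-subsets of an n-element set has size at most C(n − 1, k − 1), with equality for 'star' families {A ⊆ [n] : |A| = k, i ∈ A} (fix an element i). For n = 303, k = 4: C(302, 3) = 4545100.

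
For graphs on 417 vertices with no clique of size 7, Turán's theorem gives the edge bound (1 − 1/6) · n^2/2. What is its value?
Turán density bound = (5/6) · 417^2/2 = 289815/4 ≈ 72453.75

Turán's theorem: ex(n, K_{r+1}) is achieved by the complete r-partite Turán graph T(n, r) with parts as balanced as possible, and is at most (1 − 1/r) · n^2/2. For r = 6, n = 417: the density bound is (5/6) · 173889/2 = 289815/4 ≈ 72453.75. The integer-valued extremum is e(T(417, 6)) = 72453, which is strictly less than the density bound 289815/4 since 6 ∤ 417 (the parts of T(417, 6) cannot all be equal).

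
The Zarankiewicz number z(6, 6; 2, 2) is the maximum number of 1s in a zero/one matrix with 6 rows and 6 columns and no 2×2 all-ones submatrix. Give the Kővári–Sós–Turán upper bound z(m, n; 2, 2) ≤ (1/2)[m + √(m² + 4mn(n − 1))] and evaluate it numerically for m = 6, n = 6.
z(6, 6; 2, 2) ≤ (1/2)[6 + √(6² + 4·6·6·5)] = (1/2)[6 + √756] = 16.7477

Kővári–Sós–Turán: let r_1, ..., r_6 be the row sums and z = Σ r_i the total number of 1s. Each pair of columns can share at most one row with both entries 1 (else a 2×2 all-ones block appears), so Σ_i C(r_i, 2) ≤ C(6, 2) = 15. By convexity Σ_i C(r_i, 2) ≥ 6·C(z/6, 2) = z(z − 6)/(2·6), giving z² − 6z − 6·6·5 ≤ 0 and hence z ≤ (1/2)[6 + √(36 + 4·180)] = (1/2)[6 + √756] ≈ (1/2)(6 + 27.4955) = 16.7477.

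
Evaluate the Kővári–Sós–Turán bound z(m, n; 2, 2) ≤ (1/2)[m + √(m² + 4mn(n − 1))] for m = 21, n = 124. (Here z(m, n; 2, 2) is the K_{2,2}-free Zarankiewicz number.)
z(21, 124; 2, 2) ≤ (1/2)[21 + √(21² + 4·21·124·123)] = (1/2)[21 + √1281609] = 576.5409

Kővári–Sós–Turán: let r_1, ..., r_21 be the row sums and z = Σ r_i the total number of 1s. Each pair of columns can share at most one row with both entries 1 (else a 2×2 all-ones block appears), so Σ_i C(r_i, 2) ≤ C(124, 2) = 7626. By convexity Σ_i C(r_i, 2) ≥ 21·C(z/21, 2) = z(z − 21)/(2·21), giving z² − 21z − 21·124·123 ≤ 0 and hence z ≤ (1/2)[21 + √(441 + 4·320292)] = (1/2)[21 + √1281609] ≈ (1/2)(21 + 1132.0817) = 576.5409.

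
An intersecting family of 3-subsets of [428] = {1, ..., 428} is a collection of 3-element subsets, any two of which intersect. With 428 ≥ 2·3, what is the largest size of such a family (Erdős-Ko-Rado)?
max |F| = C(427, 2) = 90951

Erdős-Ko-Rado (1961): when n ≥ 2k, max |F| = C(n−1, k−1). The bound is attained by the star {A : i ∈ A} for any fixed i ∈ [n]. Here C(428−1, 3−1) = C(427, 2) = 90951.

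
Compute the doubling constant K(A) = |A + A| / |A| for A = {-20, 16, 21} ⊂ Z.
K = |A + A| / |A| = 6/3 = 2

Enumerate A + A = {a + b : a, b ∈ A}. With |A| = 3, there are |A|^2 = 9 ordered sum pairs; collecting distinct values, A + A = {-40, -4, 1, 32, 37, 42}, so |A + A| = 6. Thus K = 6/3 = 2. For comparison, the minimum possible |A + A| over all 3-element sets is 2·3 − 1 = 5 (so min K = 5/3), attained only by arithmetic progressions.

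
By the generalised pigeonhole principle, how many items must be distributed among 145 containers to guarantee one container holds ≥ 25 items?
n = (25 − 1)·145 + 1 = 3481

By the generalised pigeonhole principle, to guarantee some box contains ≥ r objects we need more than (r − 1) · k objects total. Threshold: n = (r − 1) · k + 1. With r = 25 and k = 145: n = 24 · 145 + 1 = 3480 + 1 = 3481. For n = 3480 = 24 · 145, we can put exactly 24 objects in every box, avoiding 25 in any single one — so 3481 is tight.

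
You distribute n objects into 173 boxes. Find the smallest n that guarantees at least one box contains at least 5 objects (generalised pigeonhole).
n = (5 − 1)·173 + 1 = 693

By the generalised pigeonhole principle, to guarantee some box contains ≥ r objects we need more than (r − 1) · k objects total. Threshold: n = (r − 1) · k + 1. With r = 5 and k = 173: n = 4 · 173 + 1 = 692 + 1 = 693. For n = 692 = 4 · 173, we can put exactly 4 objects in every box, avoiding 5 in any single one — so 693 is tight.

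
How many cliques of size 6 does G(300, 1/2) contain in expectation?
E[# K_6] = C(300, 6) · (1/2)^C(6, 2) = 962822846700 / 2^15 = 240705711675/8192 ≈ 29383021.444702

For each 6-subset S of vertices (there are C(300, 6) = 962822846700 such S), let X_S = 1 if S induces a K_6 (all C(6, 2) = 15 edges present). Then P(X_S = 1) = (1/2)^15 = 1/32768. By linearity of expectation, E[# K_6] = C(300, 6) · (1/2)^15 = 962822846700 / 32768 = 240705711675/8192 ≈ 29383021.444702.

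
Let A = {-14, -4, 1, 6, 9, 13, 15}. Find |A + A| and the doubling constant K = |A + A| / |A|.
K = |A + A| / |A| = 26/7

Enumerate A + A = {a + b : a, b ∈ A}. With |A| = 7, there are |A|^2 = 49 ordered sum pairs; collecting distinct values, A + A = {-28, -18, -13, -8, -5, -3, -1, 1, 2, 5, 7, 9, 10, 11, 12, 14, 15, 16, 18, 19, 21, 22, 24, 26, 28, 30}, so |A + A| = 26. Thus K = 26/7. For comparison, the minimum possible |A + A| over all 7-element sets is 2·7 − 1 = 13 (so min K = 13/7), attained only by arithmetic progressions.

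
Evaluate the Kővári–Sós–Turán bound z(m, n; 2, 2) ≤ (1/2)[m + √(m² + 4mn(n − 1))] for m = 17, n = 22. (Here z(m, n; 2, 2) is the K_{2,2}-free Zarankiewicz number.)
z(17, 22; 2, 2) ≤ (1/2)[17 + √(17² + 4·17·22·21)] = (1/2)[17 + √31705] = 97.5295

Kővári–Sós–Turán: let r_1, ..., r_17 be the row sums and z = Σ r_i the total number of 1s. Each pair of columns can share at most one row with both entries 1 (else a 2×2 all-ones block appears), so Σ_i C(r_i, 2) ≤ C(22, 2) = 231. By convexity Σ_i C(r_i, 2) ≥ 17·C(z/17, 2) = z(z − 17)/(2·17), giving z² − 17z − 17·22·21 ≤ 0 and hence z ≤ (1/2)[17 + √(289 + 4·7854)] = (1/2)[17 + √31705] ≈ (1/2)(17 + 178.059) = 97.5295.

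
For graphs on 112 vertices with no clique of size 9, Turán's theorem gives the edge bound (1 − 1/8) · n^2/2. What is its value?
Turán density bound = (7/8) · 112^2/2 = 5488

Turán's theorem: ex(n, K_{r+1}) is achieved by the complete r-partite Turán graph T(n, r) with parts as balanced as possible, and is at most (1 − 1/r) · n^2/2. For r = 8, n = 112: the density bound is (7/8) · 12544/2 = 5488. Since 8 ∣ 112, the Turán graph T(112, 8) has parts of equal size 14, and its edge count e(T(112, 8)) = 5488 attains the density bound exactly.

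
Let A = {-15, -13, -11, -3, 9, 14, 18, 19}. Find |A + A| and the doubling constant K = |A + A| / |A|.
K = |A + A| / |A| = 31/8

Enumerate A + A = {a + b : a, b ∈ A}. With |A| = 8, there are |A|^2 = 64 ordered sum pairs; collecting distinct values, A + A = {-30, -28, -26, -24, -22, -18, -16, -14, -6, -4, -2, -1, 1, 3, 4, 5, 6, 7, 8, 11, 15, 16, 18, 23, 27, 28, 32, 33, 36, 37, 38}, so |A + A| = 31. Thus K = 31/8. For comparison, the minimum possible |A + A| over all 8-element sets is 2·8 − 1 = 15 (so min K = 15/8), attained only by arithmetic progressions.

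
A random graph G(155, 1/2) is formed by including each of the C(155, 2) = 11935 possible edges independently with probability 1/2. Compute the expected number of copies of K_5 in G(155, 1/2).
E[# K_5] = C(155, 5) · (1/2)^C(5, 2) = 698526906 / 2^10 = 349263453/512 ≈ 682155.181641

For each 5-subset S of vertices (there are C(155, 5) = 698526906 such S), let X_S = 1 if S induces a K_5 (all C(5, 2) = 10 edges present). Then P(X_S = 1) = (1/2)^10 = 1/1024. By linearity of expectation, E[# K_5] = C(155, 5) · (1/2)^10 = 698526906 / 1024 = 349263453/512 ≈ 682155.181641.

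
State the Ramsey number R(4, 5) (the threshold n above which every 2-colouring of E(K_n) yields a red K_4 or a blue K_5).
R(4, 5) = 25

Lower bound: an explicit 2-colouring of K_{24} (typically a Paley-type or other structured construction) avoids a red K_4 and a blue K_5, showing R(4, 5) > 24.
Upper bound: the simple Erdős–Szekeres recurrence only gives R(4, 5) ≤ 32; the tight bound R(4, 5) ≤ 25 requires a sharper case analysis (or computer search) of 2-colourings of K_{25}.
Hence R(4, 5) = 25.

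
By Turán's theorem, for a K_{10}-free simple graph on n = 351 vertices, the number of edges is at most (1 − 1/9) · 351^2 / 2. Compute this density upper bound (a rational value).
Turán density bound = (8/9) · 351^2/2 = 54756

Turán's theorem: ex(n, K_{r+1}) is achieved by the complete r-partite Turán graph T(n, r) with parts as balanced as possible, and is at most (1 − 1/r) · n^2/2. For r = 9, n = 351: the density bound is (8/9) · 123201/2 = 54756. Since 9 ∣ 351, the Turán graph T(351, 9) has parts of equal size 39, and its edge count e(T(351, 9)) = 54756 attains the density bound exactly.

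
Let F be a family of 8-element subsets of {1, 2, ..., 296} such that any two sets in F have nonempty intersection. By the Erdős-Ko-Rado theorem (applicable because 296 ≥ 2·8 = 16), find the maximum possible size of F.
max |F| = C(295, 7) = 35906916468745

The Erdős-Ko-Rado theorem states: for n ≥ 2k, an intersecting family of k-subsets of an n-element set has size at most C(n − 1, k − 1), with equality for 'star' families {A ⊆ [n] : |A| = k, i ∈ A} (fix an element i). For n = 296, k = 8: C(295, 7) = 35906916468745.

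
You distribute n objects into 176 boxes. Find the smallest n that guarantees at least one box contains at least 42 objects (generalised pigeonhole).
n = (42 − 1)·176 + 1 = 7217

By the generalised pigeonhole principle, to guarantee some box contains ≥ r objects we need more than (r − 1) · k objects total. Threshold: n = (r − 1) · k + 1. With r = 42 and k = 176: n = 41 · 176 + 1 = 7216 + 1 = 7217. For n = 7216 = 41 · 176, we can put exactly 41 objects in every box, avoiding 42 in any single one — so 7217 is tight.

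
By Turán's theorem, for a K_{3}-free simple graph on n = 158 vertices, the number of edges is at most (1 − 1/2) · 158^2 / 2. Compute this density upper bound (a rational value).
Turán density bound = (1/2) · 158^2/2 = 6241

Turán's theorem: ex(n, K_{r+1}) is achieved by the complete r-partite Turán graph T(n, r) with parts as balanced as possible, and is at most (1 − 1/r) · n^2/2. For r = 2, n = 158: the density bound is (1/2) · 24964/2 = 6241. Since 2 ∣ 158, the Turán graph T(158, 2) has parts of equal size 79, and its edge count e(T(158, 2)) = 6241 attains the density bound exactly.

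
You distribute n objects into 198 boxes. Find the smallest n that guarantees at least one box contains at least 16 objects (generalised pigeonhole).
n = (16 − 1)·198 + 1 = 2971

By the generalised pigeonhole principle, to guarantee some box contains ≥ r objects we need more than (r − 1) · k objects total. Threshold: n = (r − 1) · k + 1. With r = 16 and k = 198: n = 15 · 198 + 1 = 2970 + 1 = 2971. For n = 2970 = 15 · 198, we can put exactly 15 objects in every box, avoiding 16 in any single one — so 2971 is tight.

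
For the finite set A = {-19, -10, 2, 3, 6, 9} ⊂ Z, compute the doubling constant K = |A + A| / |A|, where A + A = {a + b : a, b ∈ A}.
K = |A + A| / |A| = 20/6 = 10/3

Enumerate A + A = {a + b : a, b ∈ A}. With |A| = 6, there are |A|^2 = 36 ordered sum pairs; collecting distinct values, A + A = {-38, -29, -20, -17, -16, -13, -10, -8, -7, -4, -1, 4, 5, 6, 8, 9, 11, 12, 15, 18}, so |A + A| = 20. Thus K = 20/6 = 10/3. For comparison, the minimum possible |A + A| over all 6-element sets is 2·6 − 1 = 11 (so min K = 11/6), attained only by arithmetic progressions.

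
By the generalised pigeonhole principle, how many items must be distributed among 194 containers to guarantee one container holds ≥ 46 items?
n = (46 − 1)·194 + 1 = 8731

By the generalised pigeonhole principle, to guarantee some box contains ≥ r objects we need more than (r − 1) · k objects total. Threshold: n = (r − 1) · k + 1. With r = 46 and k = 194: n = 45 · 194 + 1 = 8730 + 1 = 8731. For n = 8730 = 45 · 194, we can put exactly 45 objects in every box, avoiding 46 in any single one — so 8731 is tight.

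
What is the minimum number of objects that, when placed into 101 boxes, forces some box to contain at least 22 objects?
n = (22 − 1)·101 + 1 = 2122

By the generalised pigeonhole principle, to guarantee some box contains ≥ r objects we need more than (r − 1) · k objects total. Threshold: n = (r − 1) · k + 1. With r = 22 and k = 101: n = 21 · 101 + 1 = 2121 + 1 = 2122. For n = 2121 = 21 · 101, we can put exactly 21 objects in every box, avoiding 22 in any single one — so 2122 is tight.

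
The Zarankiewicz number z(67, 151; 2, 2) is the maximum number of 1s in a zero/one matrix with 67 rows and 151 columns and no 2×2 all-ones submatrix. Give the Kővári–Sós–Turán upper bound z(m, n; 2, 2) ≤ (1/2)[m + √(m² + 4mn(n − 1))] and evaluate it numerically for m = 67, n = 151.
z(67, 151; 2, 2) ≤ (1/2)[67 + √(67² + 4·67·151·150)] = (1/2)[67 + √6074689] = 1265.8442

Kővári–Sós–Turán: let r_1, ..., r_67 be the row sums and z = Σ r_i the total number of 1s. Each pair of columns can share at most one row with both entries 1 (else a 2×2 all-ones block appears), so Σ_i C(r_i, 2) ≤ C(151, 2) = 11325. By convexity Σ_i C(r_i, 2) ≥ 67·C(z/67, 2) = z(z − 67)/(2·67), giving z² − 67z − 67·151·150 ≤ 0 and hence z ≤ (1/2)[67 + √(4489 + 4·1517550)] = (1/2)[67 + √6074689] ≈ (1/2)(67 + 2464.6884) = 1265.8442.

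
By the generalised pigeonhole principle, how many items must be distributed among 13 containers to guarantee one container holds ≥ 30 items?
n = (30 − 1)·13 + 1 = 378

By the generalised pigeonhole principle, to guarantee some box contains ≥ r objects we need more than (r − 1) · k objects total. Threshold: n = (r − 1) · k + 1. With r = 30 and k = 13: n = 29 · 13 + 1 = 377 + 1 = 378. For n = 377 = 29 · 13, we can put exactly 29 objects in every box, avoiding 30 in any single one — so 378 is tight.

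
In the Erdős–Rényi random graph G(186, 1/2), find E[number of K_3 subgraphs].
E[# K_3] = C(186, 3) · (1/2)^C(3, 2) = 1055240 / 2^3 = 131905

For each 3-subset S of vertices (there are C(186, 3) = 1055240 such S), let X_S = 1 if S induces a K_3 (all C(3, 2) = 3 edges present). Then P(X_S = 1) = (1/2)^3 = 1/8. By linearity of expectation, E[# K_3] = C(186, 3) · (1/2)^3 = 1055240 / 8 = 131905.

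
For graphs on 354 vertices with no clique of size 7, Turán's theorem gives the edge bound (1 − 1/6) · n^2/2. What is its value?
Turán density bound = (5/6) · 354^2/2 = 52215

Turán's theorem: ex(n, K_{r+1}) is achieved by the complete r-partite Turán graph T(n, r) with parts as balanced as possible, and is at most (1 − 1/r) · n^2/2. For r = 6, n = 354: the density bound is (5/6) · 125316/2 = 52215. Since 6 ∣ 354, the Turán graph T(354, 6) has parts of equal size 59, and its edge count e(T(354, 6)) = 52215 attains the density bound exactly.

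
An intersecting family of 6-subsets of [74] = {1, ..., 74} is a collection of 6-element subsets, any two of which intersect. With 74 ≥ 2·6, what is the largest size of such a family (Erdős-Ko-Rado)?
max |F| = C(73, 5) = 15020334

Erdős-Ko-Rado (1961): when n ≥ 2k, max |F| = C(n−1, k−1). The bound is attained by the star {A : i ∈ A} for any fixed i ∈ [n]. Here C(74−1, 6−1) = C(73, 5) = 15020334.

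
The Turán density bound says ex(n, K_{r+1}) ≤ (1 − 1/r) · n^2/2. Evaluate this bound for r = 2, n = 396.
Turán density bound = (1/2) · 396^2/2 = 39204

Turán's theorem: ex(n, K_{r+1}) is achieved by the complete r-partite Turán graph T(n, r) with parts as balanced as possible, and is at most (1 − 1/r) · n^2/2. For r = 2, n = 396: the density bound is (1/2) · 156816/2 = 39204. Since 2 ∣ 396, the Turán graph T(396, 2) has parts of equal size 198, and its edge count e(T(396, 2)) = 39204 attains the density bound exactly.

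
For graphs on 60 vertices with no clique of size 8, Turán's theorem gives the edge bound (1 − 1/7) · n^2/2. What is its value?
Turán density bound = (6/7) · 60^2/2 = 10800/7 ≈ 1542.8571

Turán's theorem: ex(n, K_{r+1}) is achieved by the complete r-partite Turán graph T(n, r) with parts as balanced as possible, and is at most (1 − 1/r) · n^2/2. For r = 7, n = 60: the density bound is (6/7) · 3600/2 = 10800/7 ≈ 1542.8571. The integer-valued extremum is e(T(60, 7)) = 1542, which is strictly less than the density bound 10800/7 since 7 ∤ 60 (the parts of T(60, 7) cannot all be equal).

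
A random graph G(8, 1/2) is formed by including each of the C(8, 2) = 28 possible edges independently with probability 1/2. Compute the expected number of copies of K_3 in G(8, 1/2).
E[# K_3] = C(8, 3) · (1/2)^C(3, 2) = 56 / 2^3 = 7

For each 3-subset S of vertices (there are C(8, 3) = 56 such S), let X_S = 1 if S induces a K_3 (all C(3, 2) = 3 edges present). Then P(X_S = 1) = (1/2)^3 = 1/8. By linearity of expectation, E[# K_3] = C(8, 3) · (1/2)^3 = 56 / 8 = 7.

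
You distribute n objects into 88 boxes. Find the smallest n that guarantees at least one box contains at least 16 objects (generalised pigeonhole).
n = (16 − 1)·88 + 1 = 1321

By the generalised pigeonhole principle, to guarantee some box contains ≥ r objects we need more than (r − 1) · k objects total. Threshold: n = (r − 1) · k + 1. With r = 16 and k = 88: n = 15 · 88 + 1 = 1320 + 1 = 1321. For n = 1320 = 15 · 88, we can put exactly 15 objects in every box, avoiding 16 in any single one — so 1321 is tight.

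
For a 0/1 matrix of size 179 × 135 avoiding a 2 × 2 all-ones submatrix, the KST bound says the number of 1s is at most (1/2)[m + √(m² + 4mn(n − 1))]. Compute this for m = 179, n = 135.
z(179, 135; 2, 2) ≤ (1/2)[179 + √(179² + 4·179·135·134)] = (1/2)[179 + √12984481] = 1891.1993

Kővári–Sós–Turán: let r_1, ..., r_179 be the row sums and z = Σ r_i the total number of 1s. Each pair of columns can share at most one row with both entries 1 (else a 2×2 all-ones block appears), so Σ_i C(r_i, 2) ≤ C(135, 2) = 9045. By convexity Σ_i C(r_i, 2) ≥ 179·C(z/179, 2) = z(z − 179)/(2·179), giving z² − 179z − 179·135·134 ≤ 0 and hence z ≤ (1/2)[179 + √(32041 + 4·3238110)] = (1/2)[179 + √12984481] ≈ (1/2)(179 + 3603.3985) = 1891.1993.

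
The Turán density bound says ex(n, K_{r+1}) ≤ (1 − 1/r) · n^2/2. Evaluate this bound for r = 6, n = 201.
Turán density bound = (5/6) · 201^2/2 = 67335/4 ≈ 16833.75

Turán's theorem: ex(n, K_{r+1}) is achieved by the complete r-partite Turán graph T(n, r) with parts as balanced as possible, and is at most (1 − 1/r) · n^2/2. For r = 6, n = 201: the density bound is (5/6) · 40401/2 = 67335/4 ≈ 16833.75. The integer-valued extremum is e(T(201, 6)) = 16833, which is strictly less than the density bound 67335/4 since 6 ∤ 201 (the parts of T(201, 6) cannot all be equal).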